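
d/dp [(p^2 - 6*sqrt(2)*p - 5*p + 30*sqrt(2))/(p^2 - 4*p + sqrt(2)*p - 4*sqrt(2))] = (p^2 + 7*sqrt(2)*p^2 - 68*sqrt(2)*p - 12 + 140*sqrt(2))/(p^4 - 8*p^3 + 2*sqrt(2)*p^3 - 16*sqrt(2)*p^2 + 18*p^2 - 16*p + 32*sqrt(2)*p + 32)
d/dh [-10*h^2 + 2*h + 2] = 2 - 20*h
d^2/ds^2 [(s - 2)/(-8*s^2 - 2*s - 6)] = (-(s - 2)*(8*s + 1)^2 + (12*s - 7)*(4*s^2 + s + 3))/(4*s^2 + s + 3)^3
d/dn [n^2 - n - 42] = 2*n - 1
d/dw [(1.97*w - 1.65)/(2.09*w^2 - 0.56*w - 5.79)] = (-4.1173*w^2 + 6.897*w - 12.3303)/(4.3681*w^4 - 2.3408*w^3 - 23.8886*w^2 + 6.4848*w + 33.5241)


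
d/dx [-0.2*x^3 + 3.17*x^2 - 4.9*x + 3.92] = -0.6*x^2 + 6.34*x - 4.9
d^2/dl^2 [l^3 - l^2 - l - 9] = 6*l - 2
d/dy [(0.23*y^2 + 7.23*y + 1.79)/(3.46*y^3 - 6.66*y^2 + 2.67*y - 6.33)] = (-0.7958*y^4 - 50.0316*y^3 + 30.1857*y^2 + 20.931*y - 50.5452)/(11.9716*y^6 - 46.0872*y^5 + 62.832*y^4 - 79.368*y^3 + 91.4445*y^2 - 33.8022*y + 40.0689)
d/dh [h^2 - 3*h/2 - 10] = 2*h - 3/2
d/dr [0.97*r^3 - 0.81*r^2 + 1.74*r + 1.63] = 2.91*r^2 - 1.62*r + 1.74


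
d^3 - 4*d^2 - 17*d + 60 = (d - 5)*(d - 3)*(d + 4)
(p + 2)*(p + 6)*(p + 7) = p^3 + 15*p^2 + 68*p + 84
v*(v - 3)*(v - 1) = v^3 - 4*v^2 + 3*v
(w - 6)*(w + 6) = w^2 - 36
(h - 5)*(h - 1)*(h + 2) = h^3 - 4*h^2 - 7*h + 10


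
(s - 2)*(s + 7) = s^2 + 5*s - 14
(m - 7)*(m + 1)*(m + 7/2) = m^3 - 5*m^2/2 - 28*m - 49/2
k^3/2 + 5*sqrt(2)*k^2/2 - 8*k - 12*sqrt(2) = (k/2 + sqrt(2)/2)*(k - 2*sqrt(2))*(k + 6*sqrt(2))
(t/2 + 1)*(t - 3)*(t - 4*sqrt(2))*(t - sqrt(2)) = t^4/2 - 5*sqrt(2)*t^3/2 - t^3/2 + t^2 + 5*sqrt(2)*t^2/2 - 4*t + 15*sqrt(2)*t - 24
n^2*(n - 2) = n^3 - 2*n^2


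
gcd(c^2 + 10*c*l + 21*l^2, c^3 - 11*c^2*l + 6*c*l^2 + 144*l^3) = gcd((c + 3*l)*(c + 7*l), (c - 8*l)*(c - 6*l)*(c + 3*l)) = c + 3*l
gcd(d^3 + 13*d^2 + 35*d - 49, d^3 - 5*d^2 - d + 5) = d - 1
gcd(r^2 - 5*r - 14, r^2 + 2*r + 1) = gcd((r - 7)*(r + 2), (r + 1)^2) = 1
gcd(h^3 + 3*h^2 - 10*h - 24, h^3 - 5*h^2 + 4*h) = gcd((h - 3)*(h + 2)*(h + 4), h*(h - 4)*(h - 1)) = 1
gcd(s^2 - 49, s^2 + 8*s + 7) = s + 7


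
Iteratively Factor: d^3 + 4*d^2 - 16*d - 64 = (d - 4)*(d^2 + 8*d + 16) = (d - 4)*(d + 4)*(d + 4)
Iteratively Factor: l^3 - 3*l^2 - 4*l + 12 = (l - 3)*(l^2 - 4) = (l - 3)*(l + 2)*(l - 2)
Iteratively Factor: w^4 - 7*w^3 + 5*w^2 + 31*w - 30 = (w + 2)*(w^3 - 9*w^2 + 23*w - 15) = (w - 3)*(w + 2)*(w^2 - 6*w + 5) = (w - 3)*(w - 1)*(w + 2)*(w - 5)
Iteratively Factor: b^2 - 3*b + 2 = (b - 2)*(b - 1)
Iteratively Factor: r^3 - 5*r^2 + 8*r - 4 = (r - 2)*(r^2 - 3*r + 2) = (r - 2)*(r - 1)*(r - 2)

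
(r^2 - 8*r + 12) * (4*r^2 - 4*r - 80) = 4*r^4 - 36*r^3 + 592*r - 960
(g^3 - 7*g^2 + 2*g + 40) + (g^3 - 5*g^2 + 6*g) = 2*g^3 - 12*g^2 + 8*g + 40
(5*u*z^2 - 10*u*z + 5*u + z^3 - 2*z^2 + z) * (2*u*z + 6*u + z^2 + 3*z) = 10*u^2*z^3 + 10*u^2*z^2 - 50*u^2*z + 30*u^2 + 7*u*z^4 + 7*u*z^3 - 35*u*z^2 + 21*u*z + z^5 + z^4 - 5*z^3 + 3*z^2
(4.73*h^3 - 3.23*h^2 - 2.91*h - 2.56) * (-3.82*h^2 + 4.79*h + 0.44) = -18.0686*h^5 + 34.9953*h^4 - 2.2743*h^3 - 5.5809*h^2 - 13.5428*h - 1.1264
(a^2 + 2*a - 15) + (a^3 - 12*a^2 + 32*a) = a^3 - 11*a^2 + 34*a - 15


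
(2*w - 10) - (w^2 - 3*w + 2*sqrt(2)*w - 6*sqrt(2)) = -w^2 - 2*sqrt(2)*w + 5*w - 10 + 6*sqrt(2)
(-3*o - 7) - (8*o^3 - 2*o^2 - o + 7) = -8*o^3 + 2*o^2 - 2*o - 14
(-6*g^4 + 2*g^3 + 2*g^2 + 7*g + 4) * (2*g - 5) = -12*g^5 + 34*g^4 - 6*g^3 + 4*g^2 - 27*g - 20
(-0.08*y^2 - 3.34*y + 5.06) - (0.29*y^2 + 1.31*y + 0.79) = -0.37*y^2 - 4.65*y + 4.27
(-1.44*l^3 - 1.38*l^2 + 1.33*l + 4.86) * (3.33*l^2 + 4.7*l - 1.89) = -4.7952*l^5 - 11.3634*l^4 + 0.6645*l^3 + 25.043*l^2 + 20.3283*l - 9.1854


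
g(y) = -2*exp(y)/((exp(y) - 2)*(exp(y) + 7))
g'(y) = -2*exp(y)/((exp(y) - 2)*(exp(y) + 7)) + 2*exp(2*y)/((exp(y) - 2)*(exp(y) + 7)^2) + 2*exp(2*y)/((exp(y) - 2)^2*(exp(y) + 7))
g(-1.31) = 0.04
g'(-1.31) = 0.05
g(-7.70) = 0.00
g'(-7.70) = 0.00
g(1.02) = -0.73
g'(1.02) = 2.11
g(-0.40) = 0.13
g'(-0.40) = 0.19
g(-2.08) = 0.02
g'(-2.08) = 0.02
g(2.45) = -0.13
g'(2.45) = 0.11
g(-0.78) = 0.08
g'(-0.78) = 0.10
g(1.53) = -0.30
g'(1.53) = 0.35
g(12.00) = 0.00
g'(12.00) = 0.00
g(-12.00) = 0.00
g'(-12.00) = 0.00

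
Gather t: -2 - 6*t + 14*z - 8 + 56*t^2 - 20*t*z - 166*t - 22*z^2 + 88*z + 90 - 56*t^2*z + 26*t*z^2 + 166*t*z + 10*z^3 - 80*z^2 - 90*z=t^2*(56 - 56*z) + t*(26*z^2 + 146*z - 172) + 10*z^3 - 102*z^2 + 12*z + 80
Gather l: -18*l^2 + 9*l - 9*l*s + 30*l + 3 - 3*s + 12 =-18*l^2 + l*(39 - 9*s) - 3*s + 15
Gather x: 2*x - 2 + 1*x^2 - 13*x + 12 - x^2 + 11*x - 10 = 0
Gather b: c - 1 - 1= c - 2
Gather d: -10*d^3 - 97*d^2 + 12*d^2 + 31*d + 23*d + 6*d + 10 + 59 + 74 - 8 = -10*d^3 - 85*d^2 + 60*d + 135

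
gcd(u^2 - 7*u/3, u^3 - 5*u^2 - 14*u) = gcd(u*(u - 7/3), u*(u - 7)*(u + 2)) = u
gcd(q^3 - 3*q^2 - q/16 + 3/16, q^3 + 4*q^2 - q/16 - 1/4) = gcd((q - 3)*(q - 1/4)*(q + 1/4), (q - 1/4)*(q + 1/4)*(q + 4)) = q^2 - 1/16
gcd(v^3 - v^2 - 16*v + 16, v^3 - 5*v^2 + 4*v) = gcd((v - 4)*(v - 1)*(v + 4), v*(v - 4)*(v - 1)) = v^2 - 5*v + 4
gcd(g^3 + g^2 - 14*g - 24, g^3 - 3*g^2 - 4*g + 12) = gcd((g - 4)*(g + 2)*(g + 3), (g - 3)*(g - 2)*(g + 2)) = g + 2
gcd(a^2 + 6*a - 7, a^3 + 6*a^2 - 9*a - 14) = a + 7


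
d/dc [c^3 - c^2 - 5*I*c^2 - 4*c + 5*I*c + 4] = 3*c^2 - 2*c - 10*I*c - 4 + 5*I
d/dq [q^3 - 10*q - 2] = 3*q^2 - 10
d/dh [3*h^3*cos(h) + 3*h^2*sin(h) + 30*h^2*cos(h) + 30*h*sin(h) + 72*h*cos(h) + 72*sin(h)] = -3*h^3*sin(h) - 30*h^2*sin(h) + 12*h^2*cos(h) - 66*h*sin(h) + 90*h*cos(h) + 30*sin(h) + 144*cos(h)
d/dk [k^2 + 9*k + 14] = 2*k + 9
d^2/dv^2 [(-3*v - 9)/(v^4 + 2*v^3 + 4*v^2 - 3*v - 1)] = 6*(-(v + 3)*(4*v^3 + 6*v^2 + 8*v - 3)^2 + (4*v^3 + 6*v^2 + 8*v + 2*(v + 3)*(3*v^2 + 3*v + 2) - 3)*(v^4 + 2*v^3 + 4*v^2 - 3*v - 1))/(v^4 + 2*v^3 + 4*v^2 - 3*v - 1)^3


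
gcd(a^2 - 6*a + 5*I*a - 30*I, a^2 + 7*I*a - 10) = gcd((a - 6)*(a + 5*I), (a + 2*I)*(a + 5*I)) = a + 5*I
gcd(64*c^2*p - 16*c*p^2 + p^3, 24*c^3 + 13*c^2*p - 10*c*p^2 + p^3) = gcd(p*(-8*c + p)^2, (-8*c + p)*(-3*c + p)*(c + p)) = -8*c + p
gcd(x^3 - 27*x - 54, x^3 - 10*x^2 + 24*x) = x - 6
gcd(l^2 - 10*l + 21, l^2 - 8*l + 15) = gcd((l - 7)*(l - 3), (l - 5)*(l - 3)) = l - 3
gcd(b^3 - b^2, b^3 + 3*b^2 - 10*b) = b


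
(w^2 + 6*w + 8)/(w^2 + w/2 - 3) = 2*(w + 4)/(2*w - 3)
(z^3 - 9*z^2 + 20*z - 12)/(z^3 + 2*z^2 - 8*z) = (z^2 - 7*z + 6)/(z*(z + 4))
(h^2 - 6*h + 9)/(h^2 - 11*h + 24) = (h - 3)/(h - 8)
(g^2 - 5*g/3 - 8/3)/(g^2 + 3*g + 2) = (g - 8/3)/(g + 2)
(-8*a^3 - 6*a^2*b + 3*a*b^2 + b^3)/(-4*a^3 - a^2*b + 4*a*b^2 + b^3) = (2*a - b)/(a - b)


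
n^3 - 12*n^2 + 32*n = n*(n - 8)*(n - 4)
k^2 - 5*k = k*(k - 5)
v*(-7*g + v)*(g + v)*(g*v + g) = -7*g^3*v^2 - 7*g^3*v - 6*g^2*v^3 - 6*g^2*v^2 + g*v^4 + g*v^3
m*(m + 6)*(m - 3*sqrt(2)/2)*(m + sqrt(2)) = m^4 - sqrt(2)*m^3/2 + 6*m^3 - 3*sqrt(2)*m^2 - 3*m^2 - 18*m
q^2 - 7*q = q*(q - 7)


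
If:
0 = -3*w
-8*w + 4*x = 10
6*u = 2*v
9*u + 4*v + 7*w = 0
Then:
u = 0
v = 0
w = 0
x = 5/2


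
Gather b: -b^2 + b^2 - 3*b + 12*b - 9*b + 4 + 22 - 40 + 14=0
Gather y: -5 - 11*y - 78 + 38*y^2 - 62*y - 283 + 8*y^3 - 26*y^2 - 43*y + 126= 8*y^3 + 12*y^2 - 116*y - 240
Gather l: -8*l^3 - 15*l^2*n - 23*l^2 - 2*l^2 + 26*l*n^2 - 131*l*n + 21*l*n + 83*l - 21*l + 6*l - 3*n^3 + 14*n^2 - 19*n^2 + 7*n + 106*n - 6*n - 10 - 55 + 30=-8*l^3 + l^2*(-15*n - 25) + l*(26*n^2 - 110*n + 68) - 3*n^3 - 5*n^2 + 107*n - 35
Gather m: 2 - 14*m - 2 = -14*m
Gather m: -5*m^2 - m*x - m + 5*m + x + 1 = -5*m^2 + m*(4 - x) + x + 1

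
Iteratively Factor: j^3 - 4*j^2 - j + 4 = (j + 1)*(j^2 - 5*j + 4) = (j - 1)*(j + 1)*(j - 4)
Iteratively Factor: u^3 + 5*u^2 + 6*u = (u + 2)*(u^2 + 3*u) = u*(u + 2)*(u + 3)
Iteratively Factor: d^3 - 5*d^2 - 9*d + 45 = (d - 5)*(d^2 - 9) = (d - 5)*(d + 3)*(d - 3)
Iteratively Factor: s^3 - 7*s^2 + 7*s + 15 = (s - 5)*(s^2 - 2*s - 3) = (s - 5)*(s - 3)*(s + 1)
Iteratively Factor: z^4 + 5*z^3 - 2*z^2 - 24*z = (z - 2)*(z^3 + 7*z^2 + 12*z) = z*(z - 2)*(z^2 + 7*z + 12) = z*(z - 2)*(z + 3)*(z + 4)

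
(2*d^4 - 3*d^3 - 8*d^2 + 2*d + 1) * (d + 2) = 2*d^5 + d^4 - 14*d^3 - 14*d^2 + 5*d + 2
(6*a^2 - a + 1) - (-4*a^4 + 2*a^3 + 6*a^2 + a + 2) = 4*a^4 - 2*a^3 - 2*a - 1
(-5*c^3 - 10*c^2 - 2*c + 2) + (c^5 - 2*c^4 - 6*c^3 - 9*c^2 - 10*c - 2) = c^5 - 2*c^4 - 11*c^3 - 19*c^2 - 12*c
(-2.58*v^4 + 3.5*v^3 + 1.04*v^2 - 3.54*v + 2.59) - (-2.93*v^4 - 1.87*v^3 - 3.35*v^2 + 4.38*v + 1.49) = 0.35*v^4 + 5.37*v^3 + 4.39*v^2 - 7.92*v + 1.1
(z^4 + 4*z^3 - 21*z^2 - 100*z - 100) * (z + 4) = z^5 + 8*z^4 - 5*z^3 - 184*z^2 - 500*z - 400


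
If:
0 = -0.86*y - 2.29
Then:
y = -2.66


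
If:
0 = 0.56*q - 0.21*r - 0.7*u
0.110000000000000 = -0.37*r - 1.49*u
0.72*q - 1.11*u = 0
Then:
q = -0.10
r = -0.05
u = -0.06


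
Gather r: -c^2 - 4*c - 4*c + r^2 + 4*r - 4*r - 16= -c^2 - 8*c + r^2 - 16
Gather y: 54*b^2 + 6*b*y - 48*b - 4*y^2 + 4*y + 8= 54*b^2 - 48*b - 4*y^2 + y*(6*b + 4) + 8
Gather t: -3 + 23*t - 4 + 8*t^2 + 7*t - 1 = 8*t^2 + 30*t - 8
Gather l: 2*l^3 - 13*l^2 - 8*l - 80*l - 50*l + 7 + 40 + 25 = 2*l^3 - 13*l^2 - 138*l + 72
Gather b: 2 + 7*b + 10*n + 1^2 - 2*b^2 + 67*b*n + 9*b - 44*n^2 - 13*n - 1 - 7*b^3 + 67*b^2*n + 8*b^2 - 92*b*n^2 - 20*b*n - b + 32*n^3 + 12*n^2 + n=-7*b^3 + b^2*(67*n + 6) + b*(-92*n^2 + 47*n + 15) + 32*n^3 - 32*n^2 - 2*n + 2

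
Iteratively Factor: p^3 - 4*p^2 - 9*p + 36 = (p - 4)*(p^2 - 9) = (p - 4)*(p + 3)*(p - 3)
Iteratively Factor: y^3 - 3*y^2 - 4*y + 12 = (y + 2)*(y^2 - 5*y + 6) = (y - 2)*(y + 2)*(y - 3)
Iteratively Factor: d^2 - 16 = (d - 4)*(d + 4)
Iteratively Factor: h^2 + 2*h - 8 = (h + 4)*(h - 2)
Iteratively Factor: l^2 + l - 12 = (l - 3)*(l + 4)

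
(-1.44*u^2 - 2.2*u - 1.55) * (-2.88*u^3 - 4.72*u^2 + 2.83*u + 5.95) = 4.1472*u^5 + 13.1328*u^4 + 10.7728*u^3 - 7.478*u^2 - 17.4765*u - 9.2225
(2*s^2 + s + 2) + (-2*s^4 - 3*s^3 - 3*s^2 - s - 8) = -2*s^4 - 3*s^3 - s^2 - 6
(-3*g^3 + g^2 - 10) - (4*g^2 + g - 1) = -3*g^3 - 3*g^2 - g - 9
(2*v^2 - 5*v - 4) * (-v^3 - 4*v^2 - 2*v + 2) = -2*v^5 - 3*v^4 + 20*v^3 + 30*v^2 - 2*v - 8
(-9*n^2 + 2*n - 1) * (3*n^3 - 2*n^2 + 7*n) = -27*n^5 + 24*n^4 - 70*n^3 + 16*n^2 - 7*n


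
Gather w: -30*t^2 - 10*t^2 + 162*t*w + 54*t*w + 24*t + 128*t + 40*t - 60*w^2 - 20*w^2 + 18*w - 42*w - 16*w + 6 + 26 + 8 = -40*t^2 + 192*t - 80*w^2 + w*(216*t - 40) + 40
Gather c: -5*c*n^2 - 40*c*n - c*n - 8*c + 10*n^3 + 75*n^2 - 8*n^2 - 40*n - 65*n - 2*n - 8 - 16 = c*(-5*n^2 - 41*n - 8) + 10*n^3 + 67*n^2 - 107*n - 24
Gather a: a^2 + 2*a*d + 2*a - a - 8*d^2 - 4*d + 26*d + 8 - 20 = a^2 + a*(2*d + 1) - 8*d^2 + 22*d - 12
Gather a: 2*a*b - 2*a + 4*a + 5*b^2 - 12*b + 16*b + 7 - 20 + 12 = a*(2*b + 2) + 5*b^2 + 4*b - 1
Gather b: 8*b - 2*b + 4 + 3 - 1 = 6*b + 6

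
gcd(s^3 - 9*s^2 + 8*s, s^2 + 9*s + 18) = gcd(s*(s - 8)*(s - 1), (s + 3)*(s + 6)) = 1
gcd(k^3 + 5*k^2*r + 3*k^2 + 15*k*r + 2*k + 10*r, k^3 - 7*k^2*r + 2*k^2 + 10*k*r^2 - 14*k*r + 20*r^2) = k + 2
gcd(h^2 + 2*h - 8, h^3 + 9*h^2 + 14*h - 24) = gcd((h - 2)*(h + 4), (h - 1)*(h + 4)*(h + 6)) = h + 4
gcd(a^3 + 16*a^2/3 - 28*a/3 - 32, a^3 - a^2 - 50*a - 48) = a + 6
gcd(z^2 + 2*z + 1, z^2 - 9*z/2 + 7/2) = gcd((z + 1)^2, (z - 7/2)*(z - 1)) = 1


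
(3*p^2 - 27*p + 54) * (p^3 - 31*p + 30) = 3*p^5 - 27*p^4 - 39*p^3 + 927*p^2 - 2484*p + 1620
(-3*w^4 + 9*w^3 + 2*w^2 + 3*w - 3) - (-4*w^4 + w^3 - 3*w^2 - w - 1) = w^4 + 8*w^3 + 5*w^2 + 4*w - 2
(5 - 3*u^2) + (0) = 5 - 3*u^2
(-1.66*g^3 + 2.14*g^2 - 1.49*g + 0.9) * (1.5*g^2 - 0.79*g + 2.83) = -2.49*g^5 + 4.5214*g^4 - 8.6234*g^3 + 8.5833*g^2 - 4.9277*g + 2.547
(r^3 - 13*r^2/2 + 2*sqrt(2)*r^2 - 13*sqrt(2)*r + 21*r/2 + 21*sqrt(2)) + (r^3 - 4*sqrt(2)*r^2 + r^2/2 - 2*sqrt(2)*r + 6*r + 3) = 2*r^3 - 6*r^2 - 2*sqrt(2)*r^2 - 15*sqrt(2)*r + 33*r/2 + 3 + 21*sqrt(2)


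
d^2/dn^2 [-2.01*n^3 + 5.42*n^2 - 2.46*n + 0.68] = 10.84 - 12.06*n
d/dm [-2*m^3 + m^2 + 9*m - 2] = -6*m^2 + 2*m + 9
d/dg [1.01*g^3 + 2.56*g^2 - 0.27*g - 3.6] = 3.03*g^2 + 5.12*g - 0.27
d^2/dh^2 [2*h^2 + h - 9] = 4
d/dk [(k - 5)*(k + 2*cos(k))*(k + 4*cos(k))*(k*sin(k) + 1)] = (5 - k)*(k + 2*cos(k))*(k*sin(k) + 1)*(4*sin(k) - 1) + (5 - k)*(k + 4*cos(k))*(k*sin(k) + 1)*(2*sin(k) - 1) + (k - 5)*(k + 2*cos(k))*(k + 4*cos(k))*(k*cos(k) + sin(k)) + (k + 2*cos(k))*(k + 4*cos(k))*(k*sin(k) + 1)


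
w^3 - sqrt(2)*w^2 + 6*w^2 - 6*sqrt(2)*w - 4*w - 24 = (w + 6)*(w - 2*sqrt(2))*(w + sqrt(2))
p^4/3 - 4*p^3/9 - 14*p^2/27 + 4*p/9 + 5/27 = (p/3 + 1/3)*(p - 5/3)*(p - 1)*(p + 1/3)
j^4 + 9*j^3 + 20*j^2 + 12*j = j*(j + 1)*(j + 2)*(j + 6)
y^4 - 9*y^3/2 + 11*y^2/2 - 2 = (y - 2)^2*(y - 1)*(y + 1/2)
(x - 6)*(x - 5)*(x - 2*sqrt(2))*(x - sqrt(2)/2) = x^4 - 11*x^3 - 5*sqrt(2)*x^3/2 + 32*x^2 + 55*sqrt(2)*x^2/2 - 75*sqrt(2)*x - 22*x + 60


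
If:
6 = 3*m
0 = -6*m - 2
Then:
No Solution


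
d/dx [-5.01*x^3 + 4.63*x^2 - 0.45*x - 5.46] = -15.03*x^2 + 9.26*x - 0.45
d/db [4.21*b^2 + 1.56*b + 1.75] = 8.42*b + 1.56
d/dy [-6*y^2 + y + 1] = 1 - 12*y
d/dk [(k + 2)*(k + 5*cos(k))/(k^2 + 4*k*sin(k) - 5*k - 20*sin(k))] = (-(k + 2)*(k + 5*cos(k))*(4*k*cos(k) + 2*k + 4*sin(k) - 20*cos(k) - 5) + (k - (k + 2)*(5*sin(k) - 1) + 5*cos(k))*(k^2 + 4*k*sin(k) - 5*k - 20*sin(k)))/((k - 5)^2*(k + 4*sin(k))^2)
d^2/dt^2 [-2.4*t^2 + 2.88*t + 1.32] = -4.80000000000000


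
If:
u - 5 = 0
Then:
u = 5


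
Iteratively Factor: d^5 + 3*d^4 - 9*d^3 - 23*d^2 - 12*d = (d + 1)*(d^4 + 2*d^3 - 11*d^2 - 12*d) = (d + 1)^2*(d^3 + d^2 - 12*d) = (d - 3)*(d + 1)^2*(d^2 + 4*d) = d*(d - 3)*(d + 1)^2*(d + 4)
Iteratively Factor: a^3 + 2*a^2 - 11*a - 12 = (a - 3)*(a^2 + 5*a + 4) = (a - 3)*(a + 1)*(a + 4)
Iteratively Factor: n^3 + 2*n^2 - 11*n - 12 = (n + 4)*(n^2 - 2*n - 3) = (n - 3)*(n + 4)*(n + 1)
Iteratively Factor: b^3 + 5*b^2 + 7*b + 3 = (b + 1)*(b^2 + 4*b + 3) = (b + 1)*(b + 3)*(b + 1)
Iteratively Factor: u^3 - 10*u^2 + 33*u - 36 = (u - 3)*(u^2 - 7*u + 12) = (u - 3)^2*(u - 4)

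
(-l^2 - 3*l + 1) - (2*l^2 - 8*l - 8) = -3*l^2 + 5*l + 9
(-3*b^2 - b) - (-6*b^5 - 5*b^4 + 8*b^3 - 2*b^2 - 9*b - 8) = 6*b^5 + 5*b^4 - 8*b^3 - b^2 + 8*b + 8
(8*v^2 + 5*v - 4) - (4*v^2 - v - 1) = 4*v^2 + 6*v - 3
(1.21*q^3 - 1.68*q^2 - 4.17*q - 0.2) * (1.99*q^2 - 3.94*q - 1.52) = 2.4079*q^5 - 8.1106*q^4 - 3.5183*q^3 + 18.5854*q^2 + 7.1264*q + 0.304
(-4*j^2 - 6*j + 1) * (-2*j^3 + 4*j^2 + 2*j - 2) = 8*j^5 - 4*j^4 - 34*j^3 + 14*j - 2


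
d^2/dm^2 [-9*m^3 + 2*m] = -54*m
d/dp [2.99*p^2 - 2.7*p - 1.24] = 5.98*p - 2.7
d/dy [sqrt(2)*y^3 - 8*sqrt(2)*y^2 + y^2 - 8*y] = 3*sqrt(2)*y^2 - 16*sqrt(2)*y + 2*y - 8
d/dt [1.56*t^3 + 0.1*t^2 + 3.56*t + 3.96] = 4.68*t^2 + 0.2*t + 3.56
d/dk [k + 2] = 1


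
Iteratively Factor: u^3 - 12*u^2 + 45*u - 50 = (u - 2)*(u^2 - 10*u + 25) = (u - 5)*(u - 2)*(u - 5)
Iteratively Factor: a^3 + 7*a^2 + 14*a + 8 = (a + 1)*(a^2 + 6*a + 8) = (a + 1)*(a + 2)*(a + 4)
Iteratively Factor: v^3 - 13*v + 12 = (v - 3)*(v^2 + 3*v - 4) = (v - 3)*(v - 1)*(v + 4)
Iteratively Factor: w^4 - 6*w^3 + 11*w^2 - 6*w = (w - 3)*(w^3 - 3*w^2 + 2*w) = w*(w - 3)*(w^2 - 3*w + 2) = w*(w - 3)*(w - 2)*(w - 1)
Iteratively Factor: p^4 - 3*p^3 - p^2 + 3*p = (p - 1)*(p^3 - 2*p^2 - 3*p) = (p - 3)*(p - 1)*(p^2 + p) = p*(p - 3)*(p - 1)*(p + 1)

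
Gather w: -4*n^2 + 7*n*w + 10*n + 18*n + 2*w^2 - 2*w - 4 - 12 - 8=-4*n^2 + 28*n + 2*w^2 + w*(7*n - 2) - 24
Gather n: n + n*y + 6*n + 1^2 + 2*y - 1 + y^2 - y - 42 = n*(y + 7) + y^2 + y - 42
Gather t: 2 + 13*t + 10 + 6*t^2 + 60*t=6*t^2 + 73*t + 12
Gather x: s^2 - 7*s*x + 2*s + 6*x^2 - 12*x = s^2 + 2*s + 6*x^2 + x*(-7*s - 12)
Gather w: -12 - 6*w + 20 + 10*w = 4*w + 8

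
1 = 1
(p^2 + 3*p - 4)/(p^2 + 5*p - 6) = (p + 4)/(p + 6)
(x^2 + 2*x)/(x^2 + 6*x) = (x + 2)/(x + 6)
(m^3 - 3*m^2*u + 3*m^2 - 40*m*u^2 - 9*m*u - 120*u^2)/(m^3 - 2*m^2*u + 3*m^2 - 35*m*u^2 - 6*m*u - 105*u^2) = (-m + 8*u)/(-m + 7*u)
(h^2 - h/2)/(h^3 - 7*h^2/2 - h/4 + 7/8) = 4*h/(4*h^2 - 12*h - 7)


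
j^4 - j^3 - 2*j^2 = j^2*(j - 2)*(j + 1)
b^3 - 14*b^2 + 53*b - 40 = (b - 8)*(b - 5)*(b - 1)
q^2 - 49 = (q - 7)*(q + 7)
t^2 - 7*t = t*(t - 7)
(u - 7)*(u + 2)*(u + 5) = u^3 - 39*u - 70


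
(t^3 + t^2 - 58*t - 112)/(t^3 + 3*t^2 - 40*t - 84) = (t - 8)/(t - 6)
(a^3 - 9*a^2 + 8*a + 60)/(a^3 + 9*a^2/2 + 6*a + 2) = 2*(a^2 - 11*a + 30)/(2*a^2 + 5*a + 2)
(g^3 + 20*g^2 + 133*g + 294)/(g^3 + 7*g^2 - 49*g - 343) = (g + 6)/(g - 7)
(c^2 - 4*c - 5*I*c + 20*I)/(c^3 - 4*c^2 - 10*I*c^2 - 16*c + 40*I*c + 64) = (c - 5*I)/(c^2 - 10*I*c - 16)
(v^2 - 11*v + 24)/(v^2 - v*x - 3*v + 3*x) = (8 - v)/(-v + x)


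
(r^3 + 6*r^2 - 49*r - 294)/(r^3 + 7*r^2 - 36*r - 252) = (r - 7)/(r - 6)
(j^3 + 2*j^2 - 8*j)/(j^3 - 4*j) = (j + 4)/(j + 2)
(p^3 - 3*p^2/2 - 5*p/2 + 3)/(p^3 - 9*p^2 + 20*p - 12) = (p + 3/2)/(p - 6)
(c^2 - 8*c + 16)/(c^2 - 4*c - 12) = (-c^2 + 8*c - 16)/(-c^2 + 4*c + 12)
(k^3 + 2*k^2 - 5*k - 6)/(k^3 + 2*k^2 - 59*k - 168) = (k^2 - k - 2)/(k^2 - k - 56)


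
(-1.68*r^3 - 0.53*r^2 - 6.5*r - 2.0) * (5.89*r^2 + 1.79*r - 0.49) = -9.8952*r^5 - 6.1289*r^4 - 38.4105*r^3 - 23.1553*r^2 - 0.395*r + 0.98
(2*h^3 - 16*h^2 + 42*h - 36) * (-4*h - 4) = -8*h^4 + 56*h^3 - 104*h^2 - 24*h + 144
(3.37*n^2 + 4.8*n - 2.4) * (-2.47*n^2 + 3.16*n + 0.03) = -8.3239*n^4 - 1.2068*n^3 + 21.1971*n^2 - 7.44*n - 0.072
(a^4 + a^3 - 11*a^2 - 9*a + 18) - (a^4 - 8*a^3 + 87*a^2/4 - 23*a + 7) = 9*a^3 - 131*a^2/4 + 14*a + 11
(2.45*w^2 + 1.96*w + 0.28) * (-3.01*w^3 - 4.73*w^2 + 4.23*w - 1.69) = -7.3745*w^5 - 17.4881*w^4 + 0.2499*w^3 + 2.8259*w^2 - 2.128*w - 0.4732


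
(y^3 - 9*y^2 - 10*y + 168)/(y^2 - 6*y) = y - 3 - 28/y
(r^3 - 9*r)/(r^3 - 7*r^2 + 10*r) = (r^2 - 9)/(r^2 - 7*r + 10)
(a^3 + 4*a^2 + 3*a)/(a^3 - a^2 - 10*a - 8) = a*(a + 3)/(a^2 - 2*a - 8)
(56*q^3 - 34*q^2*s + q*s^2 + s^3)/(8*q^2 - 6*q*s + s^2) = 7*q + s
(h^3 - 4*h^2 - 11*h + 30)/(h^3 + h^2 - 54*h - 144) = (h^2 - 7*h + 10)/(h^2 - 2*h - 48)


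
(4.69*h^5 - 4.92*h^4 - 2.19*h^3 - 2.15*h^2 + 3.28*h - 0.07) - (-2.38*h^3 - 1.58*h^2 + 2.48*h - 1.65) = 4.69*h^5 - 4.92*h^4 + 0.19*h^3 - 0.57*h^2 + 0.8*h + 1.58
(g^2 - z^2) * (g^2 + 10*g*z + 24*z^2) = g^4 + 10*g^3*z + 23*g^2*z^2 - 10*g*z^3 - 24*z^4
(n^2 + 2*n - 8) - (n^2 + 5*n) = -3*n - 8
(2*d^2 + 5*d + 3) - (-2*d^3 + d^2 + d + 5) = 2*d^3 + d^2 + 4*d - 2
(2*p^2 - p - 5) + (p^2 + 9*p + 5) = 3*p^2 + 8*p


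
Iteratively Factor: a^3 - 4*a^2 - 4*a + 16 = (a + 2)*(a^2 - 6*a + 8) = (a - 4)*(a + 2)*(a - 2)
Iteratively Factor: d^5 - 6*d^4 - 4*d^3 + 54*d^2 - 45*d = (d - 1)*(d^4 - 5*d^3 - 9*d^2 + 45*d) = d*(d - 1)*(d^3 - 5*d^2 - 9*d + 45) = d*(d - 3)*(d - 1)*(d^2 - 2*d - 15) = d*(d - 5)*(d - 3)*(d - 1)*(d + 3)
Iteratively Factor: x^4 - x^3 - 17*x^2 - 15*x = (x + 3)*(x^3 - 4*x^2 - 5*x) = (x + 1)*(x + 3)*(x^2 - 5*x) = (x - 5)*(x + 1)*(x + 3)*(x)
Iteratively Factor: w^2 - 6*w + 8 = (w - 4)*(w - 2)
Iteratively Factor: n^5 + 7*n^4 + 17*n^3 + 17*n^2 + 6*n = (n + 1)*(n^4 + 6*n^3 + 11*n^2 + 6*n) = (n + 1)*(n + 3)*(n^3 + 3*n^2 + 2*n) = n*(n + 1)*(n + 3)*(n^2 + 3*n + 2) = n*(n + 1)*(n + 2)*(n + 3)*(n + 1)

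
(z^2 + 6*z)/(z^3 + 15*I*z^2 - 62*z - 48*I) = z*(z + 6)/(z^3 + 15*I*z^2 - 62*z - 48*I)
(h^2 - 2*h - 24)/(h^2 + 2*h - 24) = (h^2 - 2*h - 24)/(h^2 + 2*h - 24)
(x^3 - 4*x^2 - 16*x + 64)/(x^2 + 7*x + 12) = (x^2 - 8*x + 16)/(x + 3)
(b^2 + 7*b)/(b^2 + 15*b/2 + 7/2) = 2*b/(2*b + 1)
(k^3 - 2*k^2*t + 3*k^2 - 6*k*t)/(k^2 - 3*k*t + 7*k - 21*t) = k*(k^2 - 2*k*t + 3*k - 6*t)/(k^2 - 3*k*t + 7*k - 21*t)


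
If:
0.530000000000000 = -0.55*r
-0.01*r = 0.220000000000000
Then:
No Solution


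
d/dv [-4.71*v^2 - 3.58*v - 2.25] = -9.42*v - 3.58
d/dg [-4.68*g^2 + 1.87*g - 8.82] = 1.87 - 9.36*g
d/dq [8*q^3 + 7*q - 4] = 24*q^2 + 7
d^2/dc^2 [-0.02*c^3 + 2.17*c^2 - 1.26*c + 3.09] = 4.34 - 0.12*c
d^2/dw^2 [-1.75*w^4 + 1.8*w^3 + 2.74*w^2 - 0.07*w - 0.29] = -21.0*w^2 + 10.8*w + 5.48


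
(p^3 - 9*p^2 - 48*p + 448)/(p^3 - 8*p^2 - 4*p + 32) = (p^2 - p - 56)/(p^2 - 4)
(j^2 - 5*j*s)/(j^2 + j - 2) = j*(j - 5*s)/(j^2 + j - 2)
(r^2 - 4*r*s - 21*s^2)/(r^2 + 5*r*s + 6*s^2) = (r - 7*s)/(r + 2*s)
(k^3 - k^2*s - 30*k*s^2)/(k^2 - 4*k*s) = (k^2 - k*s - 30*s^2)/(k - 4*s)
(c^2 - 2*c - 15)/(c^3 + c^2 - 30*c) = (c + 3)/(c*(c + 6))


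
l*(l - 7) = l^2 - 7*l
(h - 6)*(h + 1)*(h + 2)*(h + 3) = h^4 - 25*h^2 - 60*h - 36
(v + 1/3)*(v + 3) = v^2 + 10*v/3 + 1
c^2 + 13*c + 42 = (c + 6)*(c + 7)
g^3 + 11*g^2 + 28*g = g*(g + 4)*(g + 7)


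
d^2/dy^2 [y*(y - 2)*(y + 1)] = 6*y - 2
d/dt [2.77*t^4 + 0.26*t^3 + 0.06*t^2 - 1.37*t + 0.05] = 11.08*t^3 + 0.78*t^2 + 0.12*t - 1.37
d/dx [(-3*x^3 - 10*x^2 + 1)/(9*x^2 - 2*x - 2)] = (-27*x^4 + 12*x^3 + 38*x^2 + 22*x + 2)/(81*x^4 - 36*x^3 - 32*x^2 + 8*x + 4)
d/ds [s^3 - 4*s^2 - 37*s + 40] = 3*s^2 - 8*s - 37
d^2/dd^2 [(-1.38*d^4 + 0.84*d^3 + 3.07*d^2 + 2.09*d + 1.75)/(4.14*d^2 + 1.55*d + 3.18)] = (-47.305296*d^6 - 53.13276*d^5 - 128.900556*d^4 - 94.670508*d^3 - 205.156368*d^2 - 46.746612*d + 3.817466)/(70.957944*d^6 + 79.69914*d^5 + 193.350834*d^4 + 126.160235*d^3 + 148.515858*d^2 + 47.02266*d + 32.157432)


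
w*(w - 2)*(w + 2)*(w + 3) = w^4 + 3*w^3 - 4*w^2 - 12*w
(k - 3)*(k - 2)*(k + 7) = k^3 + 2*k^2 - 29*k + 42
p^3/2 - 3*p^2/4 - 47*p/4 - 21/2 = (p/2 + 1/2)*(p - 6)*(p + 7/2)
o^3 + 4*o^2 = o^2*(o + 4)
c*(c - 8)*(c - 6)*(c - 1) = c^4 - 15*c^3 + 62*c^2 - 48*c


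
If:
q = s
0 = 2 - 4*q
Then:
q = 1/2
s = 1/2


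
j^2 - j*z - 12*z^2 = (j - 4*z)*(j + 3*z)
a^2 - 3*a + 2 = (a - 2)*(a - 1)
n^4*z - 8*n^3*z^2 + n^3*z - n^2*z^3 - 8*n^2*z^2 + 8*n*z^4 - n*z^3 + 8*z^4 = (n - 8*z)*(n - z)*(n + z)*(n*z + z)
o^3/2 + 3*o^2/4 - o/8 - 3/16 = (o/2 + 1/4)*(o - 1/2)*(o + 3/2)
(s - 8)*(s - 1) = s^2 - 9*s + 8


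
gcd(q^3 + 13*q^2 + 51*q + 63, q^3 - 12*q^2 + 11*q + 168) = q + 3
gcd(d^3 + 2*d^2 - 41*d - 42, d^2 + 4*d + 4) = 1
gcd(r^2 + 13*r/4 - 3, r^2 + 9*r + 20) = r + 4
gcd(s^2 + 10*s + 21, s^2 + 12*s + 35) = s + 7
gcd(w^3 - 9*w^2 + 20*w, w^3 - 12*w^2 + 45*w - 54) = 1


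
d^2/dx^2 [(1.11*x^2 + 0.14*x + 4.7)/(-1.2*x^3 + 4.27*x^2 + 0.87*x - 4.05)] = (-3.1968*x^6 - 1.20960000000002*x^5 - 83.86488*x^4 + 463.698746*x^3 - 591.73689*x^2 + 17.76528*x - 207.07389)/(1.728*x^9 - 18.4464*x^8 + 61.88004*x^7 - 33.611203*x^6 - 169.376229*x^5 + 186.464646*x^4 + 148.662567*x^3 - 200.91969*x^2 - 42.810525*x + 66.430125)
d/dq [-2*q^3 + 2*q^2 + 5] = 2*q*(2 - 3*q)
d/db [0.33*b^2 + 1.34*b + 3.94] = 0.66*b + 1.34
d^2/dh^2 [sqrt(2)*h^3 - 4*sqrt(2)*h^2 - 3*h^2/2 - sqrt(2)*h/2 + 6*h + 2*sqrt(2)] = 6*sqrt(2)*h - 8*sqrt(2) - 3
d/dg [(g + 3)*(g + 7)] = 2*g + 10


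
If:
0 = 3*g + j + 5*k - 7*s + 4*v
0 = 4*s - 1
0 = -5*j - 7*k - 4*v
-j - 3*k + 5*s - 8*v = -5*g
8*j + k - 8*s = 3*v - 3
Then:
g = 829/1692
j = 281/1692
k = -17/36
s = 1/4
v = 349/564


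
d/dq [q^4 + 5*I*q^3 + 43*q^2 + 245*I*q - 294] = 4*q^3 + 15*I*q^2 + 86*q + 245*I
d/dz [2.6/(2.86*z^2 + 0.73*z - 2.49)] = (-14.872*z - 1.898)/(2.86*z^2 + 0.73*z - 2.49)^2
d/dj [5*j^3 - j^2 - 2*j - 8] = 15*j^2 - 2*j - 2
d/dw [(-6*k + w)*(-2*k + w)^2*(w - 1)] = (2*k - w)*((-6*k + w)*(2*k - w) + (2*k - w)*(w - 1) + 2*(6*k - w)*(w - 1))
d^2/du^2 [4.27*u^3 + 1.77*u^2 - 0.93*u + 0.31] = 25.62*u + 3.54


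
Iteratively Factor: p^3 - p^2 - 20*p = (p - 5)*(p^2 + 4*p) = (p - 5)*(p + 4)*(p)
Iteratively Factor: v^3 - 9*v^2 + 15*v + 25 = (v - 5)*(v^2 - 4*v - 5) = (v - 5)^2*(v + 1)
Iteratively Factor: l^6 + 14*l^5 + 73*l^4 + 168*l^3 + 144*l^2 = (l + 3)*(l^5 + 11*l^4 + 40*l^3 + 48*l^2) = l*(l + 3)*(l^4 + 11*l^3 + 40*l^2 + 48*l) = l^2*(l + 3)*(l^3 + 11*l^2 + 40*l + 48) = l^2*(l + 3)*(l + 4)*(l^2 + 7*l + 12) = l^2*(l + 3)*(l + 4)^2*(l + 3)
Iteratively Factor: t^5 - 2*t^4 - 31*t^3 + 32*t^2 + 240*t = (t - 5)*(t^4 + 3*t^3 - 16*t^2 - 48*t) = (t - 5)*(t + 3)*(t^3 - 16*t) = (t - 5)*(t + 3)*(t + 4)*(t^2 - 4*t) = t*(t - 5)*(t + 3)*(t + 4)*(t - 4)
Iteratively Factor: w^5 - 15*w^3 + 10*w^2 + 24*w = (w + 4)*(w^4 - 4*w^3 + w^2 + 6*w) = (w - 3)*(w + 4)*(w^3 - w^2 - 2*w) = (w - 3)*(w + 1)*(w + 4)*(w^2 - 2*w) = (w - 3)*(w - 2)*(w + 1)*(w + 4)*(w)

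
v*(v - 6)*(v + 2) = v^3 - 4*v^2 - 12*v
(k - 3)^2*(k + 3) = k^3 - 3*k^2 - 9*k + 27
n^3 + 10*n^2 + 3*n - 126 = (n - 3)*(n + 6)*(n + 7)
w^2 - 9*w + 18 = (w - 6)*(w - 3)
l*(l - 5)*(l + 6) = l^3 + l^2 - 30*l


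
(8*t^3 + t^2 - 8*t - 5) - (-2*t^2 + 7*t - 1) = 8*t^3 + 3*t^2 - 15*t - 4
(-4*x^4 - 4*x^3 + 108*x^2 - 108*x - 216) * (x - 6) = -4*x^5 + 20*x^4 + 132*x^3 - 756*x^2 + 432*x + 1296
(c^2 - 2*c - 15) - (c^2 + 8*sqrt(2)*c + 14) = -8*sqrt(2)*c - 2*c - 29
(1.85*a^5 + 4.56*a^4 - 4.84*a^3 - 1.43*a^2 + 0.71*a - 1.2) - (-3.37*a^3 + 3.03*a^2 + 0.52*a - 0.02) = 1.85*a^5 + 4.56*a^4 - 1.47*a^3 - 4.46*a^2 + 0.19*a - 1.18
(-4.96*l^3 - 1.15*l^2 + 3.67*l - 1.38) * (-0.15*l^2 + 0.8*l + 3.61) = 0.744*l^5 - 3.7955*l^4 - 19.3761*l^3 - 1.0085*l^2 + 12.1447*l - 4.9818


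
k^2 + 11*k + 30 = (k + 5)*(k + 6)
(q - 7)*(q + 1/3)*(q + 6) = q^3 - 2*q^2/3 - 127*q/3 - 14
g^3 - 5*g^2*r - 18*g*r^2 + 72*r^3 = (g - 6*r)*(g - 3*r)*(g + 4*r)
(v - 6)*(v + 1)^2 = v^3 - 4*v^2 - 11*v - 6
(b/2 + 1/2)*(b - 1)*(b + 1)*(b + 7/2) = b^4/2 + 9*b^3/4 + 5*b^2/4 - 9*b/4 - 7/4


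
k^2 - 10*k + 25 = (k - 5)^2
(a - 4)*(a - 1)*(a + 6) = a^3 + a^2 - 26*a + 24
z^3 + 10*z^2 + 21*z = z*(z + 3)*(z + 7)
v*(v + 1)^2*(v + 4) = v^4 + 6*v^3 + 9*v^2 + 4*v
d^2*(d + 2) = d^3 + 2*d^2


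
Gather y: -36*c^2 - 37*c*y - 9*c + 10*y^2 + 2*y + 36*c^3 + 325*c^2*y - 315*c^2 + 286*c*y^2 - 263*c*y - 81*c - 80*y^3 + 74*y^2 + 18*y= 36*c^3 - 351*c^2 - 90*c - 80*y^3 + y^2*(286*c + 84) + y*(325*c^2 - 300*c + 20)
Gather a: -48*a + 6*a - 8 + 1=-42*a - 7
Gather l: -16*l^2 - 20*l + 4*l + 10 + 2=-16*l^2 - 16*l + 12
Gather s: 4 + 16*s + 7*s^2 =7*s^2 + 16*s + 4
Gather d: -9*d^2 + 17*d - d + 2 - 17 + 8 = -9*d^2 + 16*d - 7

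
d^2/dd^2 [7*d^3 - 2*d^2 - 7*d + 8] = 42*d - 4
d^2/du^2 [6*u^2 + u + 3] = 12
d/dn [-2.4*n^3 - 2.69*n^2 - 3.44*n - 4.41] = -7.2*n^2 - 5.38*n - 3.44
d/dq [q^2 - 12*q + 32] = 2*q - 12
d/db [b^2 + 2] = 2*b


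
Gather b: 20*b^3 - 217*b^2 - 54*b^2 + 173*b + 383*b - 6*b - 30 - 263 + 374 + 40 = 20*b^3 - 271*b^2 + 550*b + 121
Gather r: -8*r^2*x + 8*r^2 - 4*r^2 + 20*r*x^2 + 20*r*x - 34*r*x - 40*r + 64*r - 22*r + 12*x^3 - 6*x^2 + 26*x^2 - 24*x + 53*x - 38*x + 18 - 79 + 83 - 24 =r^2*(4 - 8*x) + r*(20*x^2 - 14*x + 2) + 12*x^3 + 20*x^2 - 9*x - 2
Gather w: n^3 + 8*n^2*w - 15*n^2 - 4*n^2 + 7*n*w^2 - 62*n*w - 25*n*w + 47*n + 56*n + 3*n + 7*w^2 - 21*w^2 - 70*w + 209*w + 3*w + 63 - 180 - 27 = n^3 - 19*n^2 + 106*n + w^2*(7*n - 14) + w*(8*n^2 - 87*n + 142) - 144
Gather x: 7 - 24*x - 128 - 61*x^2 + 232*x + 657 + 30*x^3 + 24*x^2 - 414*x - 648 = 30*x^3 - 37*x^2 - 206*x - 112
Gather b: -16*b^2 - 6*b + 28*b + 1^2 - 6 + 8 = -16*b^2 + 22*b + 3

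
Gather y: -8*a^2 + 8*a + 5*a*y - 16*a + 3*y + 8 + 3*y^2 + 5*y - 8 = -8*a^2 - 8*a + 3*y^2 + y*(5*a + 8)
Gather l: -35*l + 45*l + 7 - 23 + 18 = 10*l + 2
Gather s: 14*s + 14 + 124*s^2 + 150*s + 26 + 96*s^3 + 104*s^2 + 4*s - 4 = 96*s^3 + 228*s^2 + 168*s + 36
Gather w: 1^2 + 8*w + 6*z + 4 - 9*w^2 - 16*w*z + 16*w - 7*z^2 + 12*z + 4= -9*w^2 + w*(24 - 16*z) - 7*z^2 + 18*z + 9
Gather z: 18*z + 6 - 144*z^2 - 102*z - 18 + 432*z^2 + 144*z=288*z^2 + 60*z - 12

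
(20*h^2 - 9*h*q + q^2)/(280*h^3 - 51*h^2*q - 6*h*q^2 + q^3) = (-4*h + q)/(-56*h^2 - h*q + q^2)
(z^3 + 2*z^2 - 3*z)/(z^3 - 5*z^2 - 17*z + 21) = z/(z - 7)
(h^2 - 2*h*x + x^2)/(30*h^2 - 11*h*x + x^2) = (h^2 - 2*h*x + x^2)/(30*h^2 - 11*h*x + x^2)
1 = 1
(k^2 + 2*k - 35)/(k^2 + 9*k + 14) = (k - 5)/(k + 2)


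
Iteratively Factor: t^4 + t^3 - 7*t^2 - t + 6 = (t - 2)*(t^3 + 3*t^2 - t - 3) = (t - 2)*(t + 3)*(t^2 - 1) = (t - 2)*(t - 1)*(t + 3)*(t + 1)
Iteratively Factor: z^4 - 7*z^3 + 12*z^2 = (z - 3)*(z^3 - 4*z^2) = z*(z - 3)*(z^2 - 4*z) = z^2*(z - 3)*(z - 4)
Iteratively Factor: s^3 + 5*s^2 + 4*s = (s + 4)*(s^2 + s) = s*(s + 4)*(s + 1)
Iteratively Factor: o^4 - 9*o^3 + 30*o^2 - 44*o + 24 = (o - 2)*(o^3 - 7*o^2 + 16*o - 12) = (o - 3)*(o - 2)*(o^2 - 4*o + 4) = (o - 3)*(o - 2)^2*(o - 2)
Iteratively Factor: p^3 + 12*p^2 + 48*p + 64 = (p + 4)*(p^2 + 8*p + 16) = (p + 4)^2*(p + 4)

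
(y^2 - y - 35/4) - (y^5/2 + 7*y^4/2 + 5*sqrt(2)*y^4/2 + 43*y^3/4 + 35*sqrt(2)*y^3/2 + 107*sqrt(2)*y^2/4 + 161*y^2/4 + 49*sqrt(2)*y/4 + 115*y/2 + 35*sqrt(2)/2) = -y^5/2 - 5*sqrt(2)*y^4/2 - 7*y^4/2 - 35*sqrt(2)*y^3/2 - 43*y^3/4 - 157*y^2/4 - 107*sqrt(2)*y^2/4 - 117*y/2 - 49*sqrt(2)*y/4 - 35*sqrt(2)/2 - 35/4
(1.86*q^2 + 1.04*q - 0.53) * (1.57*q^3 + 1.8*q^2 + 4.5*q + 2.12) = 2.9202*q^5 + 4.9808*q^4 + 9.4099*q^3 + 7.6692*q^2 - 0.1802*q - 1.1236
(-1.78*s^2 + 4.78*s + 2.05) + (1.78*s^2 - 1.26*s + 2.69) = 3.52*s + 4.74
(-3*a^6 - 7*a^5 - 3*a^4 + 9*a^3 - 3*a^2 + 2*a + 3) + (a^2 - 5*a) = -3*a^6 - 7*a^5 - 3*a^4 + 9*a^3 - 2*a^2 - 3*a + 3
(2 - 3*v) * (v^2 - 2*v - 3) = -3*v^3 + 8*v^2 + 5*v - 6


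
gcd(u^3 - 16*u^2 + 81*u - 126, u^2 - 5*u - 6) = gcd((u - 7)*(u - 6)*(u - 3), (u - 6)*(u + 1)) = u - 6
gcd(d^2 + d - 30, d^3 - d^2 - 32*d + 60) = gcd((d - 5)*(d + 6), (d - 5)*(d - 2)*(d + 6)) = d^2 + d - 30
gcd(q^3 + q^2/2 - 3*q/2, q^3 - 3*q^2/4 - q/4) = q^2 - q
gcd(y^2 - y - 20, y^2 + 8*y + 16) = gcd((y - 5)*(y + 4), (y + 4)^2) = y + 4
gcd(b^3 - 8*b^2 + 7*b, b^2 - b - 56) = 1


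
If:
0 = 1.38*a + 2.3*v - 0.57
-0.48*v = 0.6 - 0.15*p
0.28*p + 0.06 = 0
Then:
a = 2.61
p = -0.21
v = -1.32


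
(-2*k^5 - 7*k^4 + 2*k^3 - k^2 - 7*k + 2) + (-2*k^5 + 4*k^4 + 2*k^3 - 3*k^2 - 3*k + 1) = -4*k^5 - 3*k^4 + 4*k^3 - 4*k^2 - 10*k + 3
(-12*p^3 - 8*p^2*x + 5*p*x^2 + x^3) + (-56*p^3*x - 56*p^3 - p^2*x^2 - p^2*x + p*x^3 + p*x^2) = -56*p^3*x - 68*p^3 - p^2*x^2 - 9*p^2*x + p*x^3 + 6*p*x^2 + x^3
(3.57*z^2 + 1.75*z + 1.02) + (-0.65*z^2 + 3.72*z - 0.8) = 2.92*z^2 + 5.47*z + 0.22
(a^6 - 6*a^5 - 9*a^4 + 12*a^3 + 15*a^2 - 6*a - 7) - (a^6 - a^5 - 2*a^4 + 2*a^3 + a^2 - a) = -5*a^5 - 7*a^4 + 10*a^3 + 14*a^2 - 5*a - 7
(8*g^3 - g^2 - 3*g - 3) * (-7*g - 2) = -56*g^4 - 9*g^3 + 23*g^2 + 27*g + 6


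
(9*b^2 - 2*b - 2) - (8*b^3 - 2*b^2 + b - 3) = -8*b^3 + 11*b^2 - 3*b + 1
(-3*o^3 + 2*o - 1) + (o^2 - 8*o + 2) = -3*o^3 + o^2 - 6*o + 1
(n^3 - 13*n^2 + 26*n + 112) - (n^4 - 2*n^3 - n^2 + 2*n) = -n^4 + 3*n^3 - 12*n^2 + 24*n + 112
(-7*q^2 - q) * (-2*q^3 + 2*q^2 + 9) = 14*q^5 - 12*q^4 - 2*q^3 - 63*q^2 - 9*q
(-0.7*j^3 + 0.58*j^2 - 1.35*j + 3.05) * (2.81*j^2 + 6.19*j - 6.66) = -1.967*j^5 - 2.7032*j^4 + 4.4587*j^3 - 3.6488*j^2 + 27.8705*j - 20.313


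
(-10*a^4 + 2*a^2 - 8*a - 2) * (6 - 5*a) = 50*a^5 - 60*a^4 - 10*a^3 + 52*a^2 - 38*a - 12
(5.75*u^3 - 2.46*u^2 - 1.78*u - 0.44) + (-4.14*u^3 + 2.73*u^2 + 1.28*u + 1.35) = 1.61*u^3 + 0.27*u^2 - 0.5*u + 0.91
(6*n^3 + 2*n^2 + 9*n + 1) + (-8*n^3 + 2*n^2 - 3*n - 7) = -2*n^3 + 4*n^2 + 6*n - 6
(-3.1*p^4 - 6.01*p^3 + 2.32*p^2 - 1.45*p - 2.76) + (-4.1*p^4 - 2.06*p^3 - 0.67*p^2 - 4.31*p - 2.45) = -7.2*p^4 - 8.07*p^3 + 1.65*p^2 - 5.76*p - 5.21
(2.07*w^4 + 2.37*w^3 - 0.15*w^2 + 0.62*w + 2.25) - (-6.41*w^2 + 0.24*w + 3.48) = 2.07*w^4 + 2.37*w^3 + 6.26*w^2 + 0.38*w - 1.23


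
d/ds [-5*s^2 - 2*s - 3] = -10*s - 2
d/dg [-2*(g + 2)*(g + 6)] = -4*g - 16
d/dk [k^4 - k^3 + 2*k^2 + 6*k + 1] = 4*k^3 - 3*k^2 + 4*k + 6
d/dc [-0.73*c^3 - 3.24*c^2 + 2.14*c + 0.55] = -2.19*c^2 - 6.48*c + 2.14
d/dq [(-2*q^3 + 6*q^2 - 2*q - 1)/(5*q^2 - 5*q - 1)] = (-10*q^4 + 20*q^3 - 14*q^2 - 2*q - 3)/(25*q^4 - 50*q^3 + 15*q^2 + 10*q + 1)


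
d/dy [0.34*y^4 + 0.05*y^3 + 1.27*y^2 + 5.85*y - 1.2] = 1.36*y^3 + 0.15*y^2 + 2.54*y + 5.85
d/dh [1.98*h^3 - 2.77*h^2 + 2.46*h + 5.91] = 5.94*h^2 - 5.54*h + 2.46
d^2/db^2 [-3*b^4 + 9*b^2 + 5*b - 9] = 18 - 36*b^2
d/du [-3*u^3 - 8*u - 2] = -9*u^2 - 8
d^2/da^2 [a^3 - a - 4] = 6*a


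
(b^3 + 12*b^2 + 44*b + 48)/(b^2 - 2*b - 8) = (b^2 + 10*b + 24)/(b - 4)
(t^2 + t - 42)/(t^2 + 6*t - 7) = (t - 6)/(t - 1)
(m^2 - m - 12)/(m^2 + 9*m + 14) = (m^2 - m - 12)/(m^2 + 9*m + 14)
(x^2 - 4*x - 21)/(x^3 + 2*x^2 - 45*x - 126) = 1/(x + 6)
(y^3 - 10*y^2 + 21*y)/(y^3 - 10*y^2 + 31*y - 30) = y*(y - 7)/(y^2 - 7*y + 10)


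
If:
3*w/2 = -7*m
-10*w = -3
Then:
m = -9/140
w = 3/10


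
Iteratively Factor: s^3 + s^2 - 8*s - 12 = (s + 2)*(s^2 - s - 6) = (s - 3)*(s + 2)*(s + 2)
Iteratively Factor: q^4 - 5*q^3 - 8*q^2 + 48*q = (q - 4)*(q^3 - q^2 - 12*q) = q*(q - 4)*(q^2 - q - 12) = q*(q - 4)^2*(q + 3)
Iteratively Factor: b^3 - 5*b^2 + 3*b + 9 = (b + 1)*(b^2 - 6*b + 9) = (b - 3)*(b + 1)*(b - 3)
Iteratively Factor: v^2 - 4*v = (v - 4)*(v)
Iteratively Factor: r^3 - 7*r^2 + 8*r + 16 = (r - 4)*(r^2 - 3*r - 4) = (r - 4)^2*(r + 1)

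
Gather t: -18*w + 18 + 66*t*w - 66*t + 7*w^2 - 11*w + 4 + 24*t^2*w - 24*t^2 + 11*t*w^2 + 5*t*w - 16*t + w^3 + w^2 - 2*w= t^2*(24*w - 24) + t*(11*w^2 + 71*w - 82) + w^3 + 8*w^2 - 31*w + 22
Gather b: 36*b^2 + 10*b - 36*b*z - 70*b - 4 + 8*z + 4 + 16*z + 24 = 36*b^2 + b*(-36*z - 60) + 24*z + 24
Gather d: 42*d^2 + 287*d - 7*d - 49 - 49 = 42*d^2 + 280*d - 98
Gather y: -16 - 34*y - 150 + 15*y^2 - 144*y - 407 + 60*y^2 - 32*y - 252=75*y^2 - 210*y - 825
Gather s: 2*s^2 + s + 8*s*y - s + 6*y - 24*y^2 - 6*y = 2*s^2 + 8*s*y - 24*y^2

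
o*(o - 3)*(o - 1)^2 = o^4 - 5*o^3 + 7*o^2 - 3*o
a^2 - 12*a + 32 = (a - 8)*(a - 4)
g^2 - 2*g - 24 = (g - 6)*(g + 4)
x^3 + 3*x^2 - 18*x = x*(x - 3)*(x + 6)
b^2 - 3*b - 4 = (b - 4)*(b + 1)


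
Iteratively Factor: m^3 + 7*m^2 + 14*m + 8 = (m + 4)*(m^2 + 3*m + 2) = (m + 1)*(m + 4)*(m + 2)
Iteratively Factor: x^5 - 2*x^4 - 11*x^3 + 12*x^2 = (x + 3)*(x^4 - 5*x^3 + 4*x^2) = (x - 1)*(x + 3)*(x^3 - 4*x^2) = (x - 4)*(x - 1)*(x + 3)*(x^2) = x*(x - 4)*(x - 1)*(x + 3)*(x)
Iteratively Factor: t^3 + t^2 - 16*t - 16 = (t + 1)*(t^2 - 16) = (t - 4)*(t + 1)*(t + 4)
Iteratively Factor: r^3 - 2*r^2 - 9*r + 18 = (r - 3)*(r^2 + r - 6) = (r - 3)*(r - 2)*(r + 3)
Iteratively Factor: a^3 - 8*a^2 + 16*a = (a - 4)*(a^2 - 4*a) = a*(a - 4)*(a - 4)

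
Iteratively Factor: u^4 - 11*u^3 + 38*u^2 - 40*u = (u)*(u^3 - 11*u^2 + 38*u - 40) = u*(u - 4)*(u^2 - 7*u + 10) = u*(u - 5)*(u - 4)*(u - 2)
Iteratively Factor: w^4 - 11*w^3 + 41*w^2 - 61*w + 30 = (w - 1)*(w^3 - 10*w^2 + 31*w - 30) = (w - 3)*(w - 1)*(w^2 - 7*w + 10) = (w - 5)*(w - 3)*(w - 1)*(w - 2)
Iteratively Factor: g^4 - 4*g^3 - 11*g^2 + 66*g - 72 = (g - 3)*(g^3 - g^2 - 14*g + 24) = (g - 3)*(g + 4)*(g^2 - 5*g + 6) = (g - 3)^2*(g + 4)*(g - 2)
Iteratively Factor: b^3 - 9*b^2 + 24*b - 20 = (b - 2)*(b^2 - 7*b + 10) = (b - 2)^2*(b - 5)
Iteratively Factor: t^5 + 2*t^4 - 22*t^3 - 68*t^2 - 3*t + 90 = (t - 5)*(t^4 + 7*t^3 + 13*t^2 - 3*t - 18) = (t - 5)*(t - 1)*(t^3 + 8*t^2 + 21*t + 18) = (t - 5)*(t - 1)*(t + 2)*(t^2 + 6*t + 9) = (t - 5)*(t - 1)*(t + 2)*(t + 3)*(t + 3)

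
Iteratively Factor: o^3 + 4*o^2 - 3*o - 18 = (o - 2)*(o^2 + 6*o + 9) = (o - 2)*(o + 3)*(o + 3)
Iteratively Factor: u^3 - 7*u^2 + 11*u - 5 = (u - 5)*(u^2 - 2*u + 1) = (u - 5)*(u - 1)*(u - 1)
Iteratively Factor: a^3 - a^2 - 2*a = (a + 1)*(a^2 - 2*a) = a*(a + 1)*(a - 2)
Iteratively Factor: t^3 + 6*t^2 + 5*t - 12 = (t + 3)*(t^2 + 3*t - 4) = (t - 1)*(t + 3)*(t + 4)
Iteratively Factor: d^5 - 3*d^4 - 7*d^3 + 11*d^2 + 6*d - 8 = (d - 4)*(d^4 + d^3 - 3*d^2 - d + 2) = (d - 4)*(d + 2)*(d^3 - d^2 - d + 1) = (d - 4)*(d + 1)*(d + 2)*(d^2 - 2*d + 1) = (d - 4)*(d - 1)*(d + 1)*(d + 2)*(d - 1)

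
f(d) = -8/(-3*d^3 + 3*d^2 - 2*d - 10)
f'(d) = -8*(9*d^2 - 6*d + 2)/(-3*d^3 + 3*d^2 - 2*d - 10)^2 = 8*(-9*d^2 + 6*d - 2)/(3*d^3 - 3*d^2 + 2*d + 10)^2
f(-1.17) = -6.39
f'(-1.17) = -108.99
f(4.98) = 0.03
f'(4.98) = -0.02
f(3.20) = 0.10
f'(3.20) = -0.09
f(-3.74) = -0.04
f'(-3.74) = -0.03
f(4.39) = 0.04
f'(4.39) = -0.03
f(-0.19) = 0.84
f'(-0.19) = -0.31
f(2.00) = 0.31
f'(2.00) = -0.31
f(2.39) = 0.21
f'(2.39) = -0.21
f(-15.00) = 0.00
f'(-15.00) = 0.00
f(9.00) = 0.00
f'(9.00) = 0.00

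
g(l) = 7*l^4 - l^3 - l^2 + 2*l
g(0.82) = 3.58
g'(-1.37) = -72.89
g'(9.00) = 20153.00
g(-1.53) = 36.54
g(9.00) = 45135.00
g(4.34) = 2391.56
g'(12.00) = 47930.00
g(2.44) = 232.52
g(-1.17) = 11.01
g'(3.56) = 1220.16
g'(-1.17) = -44.61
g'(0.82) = 13.78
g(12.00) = 143304.00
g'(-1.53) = -102.25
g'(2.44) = 386.01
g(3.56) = 1073.67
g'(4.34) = 2225.72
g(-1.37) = 22.61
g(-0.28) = -0.57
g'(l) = 28*l^3 - 3*l^2 - 2*l + 2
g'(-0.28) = 1.71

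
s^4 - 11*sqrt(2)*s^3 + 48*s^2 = s^2*(s - 8*sqrt(2))*(s - 3*sqrt(2))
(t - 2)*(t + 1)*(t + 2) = t^3 + t^2 - 4*t - 4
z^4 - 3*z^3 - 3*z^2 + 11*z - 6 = (z - 3)*(z - 1)^2*(z + 2)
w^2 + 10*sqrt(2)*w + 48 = (w + 4*sqrt(2))*(w + 6*sqrt(2))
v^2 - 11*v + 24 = (v - 8)*(v - 3)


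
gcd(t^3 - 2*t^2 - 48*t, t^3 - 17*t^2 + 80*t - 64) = t - 8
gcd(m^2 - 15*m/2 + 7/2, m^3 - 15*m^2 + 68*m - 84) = m - 7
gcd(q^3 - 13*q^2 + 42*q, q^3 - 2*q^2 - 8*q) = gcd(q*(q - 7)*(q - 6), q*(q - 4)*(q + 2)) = q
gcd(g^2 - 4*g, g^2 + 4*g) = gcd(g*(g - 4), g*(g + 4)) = g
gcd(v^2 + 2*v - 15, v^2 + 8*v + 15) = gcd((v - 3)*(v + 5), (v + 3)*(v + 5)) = v + 5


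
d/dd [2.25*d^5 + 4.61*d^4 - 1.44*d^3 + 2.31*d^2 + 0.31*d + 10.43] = 11.25*d^4 + 18.44*d^3 - 4.32*d^2 + 4.62*d + 0.31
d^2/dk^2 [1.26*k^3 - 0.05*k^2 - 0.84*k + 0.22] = 7.56*k - 0.1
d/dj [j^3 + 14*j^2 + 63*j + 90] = 3*j^2 + 28*j + 63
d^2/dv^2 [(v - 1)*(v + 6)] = 2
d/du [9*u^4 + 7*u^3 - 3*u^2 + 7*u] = 36*u^3 + 21*u^2 - 6*u + 7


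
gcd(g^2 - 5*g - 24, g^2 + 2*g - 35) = 1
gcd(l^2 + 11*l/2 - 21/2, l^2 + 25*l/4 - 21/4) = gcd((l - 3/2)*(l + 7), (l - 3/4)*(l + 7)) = l + 7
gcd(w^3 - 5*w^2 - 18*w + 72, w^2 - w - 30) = w - 6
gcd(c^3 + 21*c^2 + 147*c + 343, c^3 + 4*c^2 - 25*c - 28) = c + 7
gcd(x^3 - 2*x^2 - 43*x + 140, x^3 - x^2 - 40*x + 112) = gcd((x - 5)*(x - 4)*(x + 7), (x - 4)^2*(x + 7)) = x^2 + 3*x - 28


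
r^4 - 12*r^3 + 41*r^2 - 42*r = r*(r - 7)*(r - 3)*(r - 2)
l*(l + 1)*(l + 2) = l^3 + 3*l^2 + 2*l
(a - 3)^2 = a^2 - 6*a + 9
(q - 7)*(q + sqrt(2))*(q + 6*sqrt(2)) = q^3 - 7*q^2 + 7*sqrt(2)*q^2 - 49*sqrt(2)*q + 12*q - 84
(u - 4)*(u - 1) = u^2 - 5*u + 4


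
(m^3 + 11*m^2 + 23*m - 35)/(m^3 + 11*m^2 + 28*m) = (m^2 + 4*m - 5)/(m*(m + 4))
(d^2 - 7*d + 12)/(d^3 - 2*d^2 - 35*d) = (-d^2 + 7*d - 12)/(d*(-d^2 + 2*d + 35))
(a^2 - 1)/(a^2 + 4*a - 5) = (a + 1)/(a + 5)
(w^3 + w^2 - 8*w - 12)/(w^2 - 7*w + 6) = (w^3 + w^2 - 8*w - 12)/(w^2 - 7*w + 6)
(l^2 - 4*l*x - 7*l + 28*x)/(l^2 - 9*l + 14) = (l - 4*x)/(l - 2)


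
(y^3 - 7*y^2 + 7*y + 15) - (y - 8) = y^3 - 7*y^2 + 6*y + 23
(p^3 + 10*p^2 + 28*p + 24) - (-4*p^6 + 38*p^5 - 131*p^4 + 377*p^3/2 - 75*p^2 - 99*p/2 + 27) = 4*p^6 - 38*p^5 + 131*p^4 - 375*p^3/2 + 85*p^2 + 155*p/2 - 3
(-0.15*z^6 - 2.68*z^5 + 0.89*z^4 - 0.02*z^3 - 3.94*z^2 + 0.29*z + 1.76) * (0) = 0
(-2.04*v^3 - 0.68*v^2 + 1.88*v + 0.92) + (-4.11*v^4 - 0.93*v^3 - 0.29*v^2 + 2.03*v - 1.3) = -4.11*v^4 - 2.97*v^3 - 0.97*v^2 + 3.91*v - 0.38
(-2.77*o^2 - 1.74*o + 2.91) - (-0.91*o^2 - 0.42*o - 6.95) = -1.86*o^2 - 1.32*o + 9.86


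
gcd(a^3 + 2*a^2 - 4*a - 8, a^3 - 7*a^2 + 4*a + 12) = a - 2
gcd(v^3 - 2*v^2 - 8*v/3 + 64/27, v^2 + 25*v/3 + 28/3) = v + 4/3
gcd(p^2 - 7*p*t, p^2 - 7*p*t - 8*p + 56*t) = p - 7*t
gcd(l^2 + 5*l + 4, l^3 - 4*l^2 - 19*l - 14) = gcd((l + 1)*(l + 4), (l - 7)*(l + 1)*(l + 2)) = l + 1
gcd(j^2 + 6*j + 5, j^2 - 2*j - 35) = j + 5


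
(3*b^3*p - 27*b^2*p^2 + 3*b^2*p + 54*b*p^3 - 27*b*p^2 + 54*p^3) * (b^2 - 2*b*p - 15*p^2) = 3*b^5*p - 33*b^4*p^2 + 3*b^4*p + 63*b^3*p^3 - 33*b^3*p^2 + 297*b^2*p^4 + 63*b^2*p^3 - 810*b*p^5 + 297*b*p^4 - 810*p^5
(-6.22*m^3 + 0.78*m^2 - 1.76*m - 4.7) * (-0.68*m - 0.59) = 4.2296*m^4 + 3.1394*m^3 + 0.7366*m^2 + 4.2344*m + 2.773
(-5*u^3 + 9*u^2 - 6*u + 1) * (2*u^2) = -10*u^5 + 18*u^4 - 12*u^3 + 2*u^2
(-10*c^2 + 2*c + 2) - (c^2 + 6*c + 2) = -11*c^2 - 4*c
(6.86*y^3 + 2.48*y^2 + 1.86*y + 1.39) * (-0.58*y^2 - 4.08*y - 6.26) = -3.9788*y^5 - 29.4272*y^4 - 54.1408*y^3 - 23.9198*y^2 - 17.3148*y - 8.7014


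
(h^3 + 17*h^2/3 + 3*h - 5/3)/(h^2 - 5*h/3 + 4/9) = 3*(h^2 + 6*h + 5)/(3*h - 4)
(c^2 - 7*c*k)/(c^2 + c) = (c - 7*k)/(c + 1)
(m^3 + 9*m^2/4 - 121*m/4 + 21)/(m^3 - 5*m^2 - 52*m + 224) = (m - 3/4)/(m - 8)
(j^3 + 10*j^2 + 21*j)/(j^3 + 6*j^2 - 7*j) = (j + 3)/(j - 1)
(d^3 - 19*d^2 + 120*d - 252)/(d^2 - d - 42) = (d^2 - 12*d + 36)/(d + 6)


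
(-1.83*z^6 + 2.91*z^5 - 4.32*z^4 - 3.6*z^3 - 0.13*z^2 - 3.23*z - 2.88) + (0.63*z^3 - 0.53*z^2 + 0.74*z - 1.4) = -1.83*z^6 + 2.91*z^5 - 4.32*z^4 - 2.97*z^3 - 0.66*z^2 - 2.49*z - 4.28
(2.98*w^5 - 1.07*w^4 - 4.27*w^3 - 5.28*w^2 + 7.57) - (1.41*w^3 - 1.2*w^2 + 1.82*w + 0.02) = 2.98*w^5 - 1.07*w^4 - 5.68*w^3 - 4.08*w^2 - 1.82*w + 7.55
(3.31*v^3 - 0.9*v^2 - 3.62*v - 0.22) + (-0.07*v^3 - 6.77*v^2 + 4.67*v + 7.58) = 3.24*v^3 - 7.67*v^2 + 1.05*v + 7.36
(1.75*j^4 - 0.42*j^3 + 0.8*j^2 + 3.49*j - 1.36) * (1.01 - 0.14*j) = -0.245*j^5 + 1.8263*j^4 - 0.5362*j^3 + 0.3194*j^2 + 3.7153*j - 1.3736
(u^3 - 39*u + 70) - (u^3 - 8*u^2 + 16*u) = 8*u^2 - 55*u + 70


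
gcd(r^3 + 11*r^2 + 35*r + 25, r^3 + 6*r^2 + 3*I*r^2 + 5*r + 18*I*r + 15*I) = r^2 + 6*r + 5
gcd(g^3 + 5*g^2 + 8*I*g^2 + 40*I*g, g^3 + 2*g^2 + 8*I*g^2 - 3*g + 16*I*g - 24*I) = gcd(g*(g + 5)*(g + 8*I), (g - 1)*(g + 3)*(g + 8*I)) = g + 8*I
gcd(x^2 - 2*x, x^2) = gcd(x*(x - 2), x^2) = x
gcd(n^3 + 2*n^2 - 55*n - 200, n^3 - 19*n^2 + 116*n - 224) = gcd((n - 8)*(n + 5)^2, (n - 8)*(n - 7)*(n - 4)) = n - 8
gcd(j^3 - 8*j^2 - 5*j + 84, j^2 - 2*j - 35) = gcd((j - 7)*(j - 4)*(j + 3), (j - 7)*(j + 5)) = j - 7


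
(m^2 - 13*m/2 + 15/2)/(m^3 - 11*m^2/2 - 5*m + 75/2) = (2*m - 3)/(2*m^2 - m - 15)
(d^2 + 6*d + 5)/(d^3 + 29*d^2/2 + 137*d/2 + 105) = 2*(d + 1)/(2*d^2 + 19*d + 42)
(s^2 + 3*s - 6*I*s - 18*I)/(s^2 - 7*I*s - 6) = (s + 3)/(s - I)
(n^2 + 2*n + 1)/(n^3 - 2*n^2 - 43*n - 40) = (n + 1)/(n^2 - 3*n - 40)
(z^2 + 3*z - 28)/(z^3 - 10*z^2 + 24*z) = (z + 7)/(z*(z - 6))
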